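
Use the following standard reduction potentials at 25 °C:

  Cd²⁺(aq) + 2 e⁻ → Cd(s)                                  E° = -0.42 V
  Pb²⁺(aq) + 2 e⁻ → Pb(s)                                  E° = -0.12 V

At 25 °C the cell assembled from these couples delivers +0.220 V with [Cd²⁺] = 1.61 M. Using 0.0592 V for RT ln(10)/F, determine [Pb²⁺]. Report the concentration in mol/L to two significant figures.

Pb²⁺/Pb is the cathode, Cd²⁺/Cd the anode: E°cell = +0.30 V, n = 2.
Overall reaction: Pb²⁺(aq) + Cd(s) → Pb(s) + Cd²⁺(aq); Q = [Cd²⁺]^1/[Pb²⁺]^1.
From E = E° − (0.0592/n) log Q: log Q = (E° − E)·n/0.0592 = (+0.30 − (+0.220))·2/0.0592 = 2.7027.
So 1·log[Pb²⁺] = 1·log(1.61) − log Q = 0.2068 − (2.7027) = -2.4959; [Pb²⁺] = 10^(-2.4959) ≈ 0.0032 M.

0.0032 M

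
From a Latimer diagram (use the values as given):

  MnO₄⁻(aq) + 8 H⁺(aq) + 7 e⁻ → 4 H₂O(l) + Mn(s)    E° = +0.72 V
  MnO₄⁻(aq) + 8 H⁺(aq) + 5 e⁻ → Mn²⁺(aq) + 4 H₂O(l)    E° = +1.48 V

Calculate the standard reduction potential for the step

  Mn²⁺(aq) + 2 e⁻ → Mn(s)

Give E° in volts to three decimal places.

Sequential free energies add, so n₃E°₃ = n₁E°₁ + n₂E°₂.
With n₃ = 7, and the known step contributing 5×(+1.48) V, the unknown satisfies 2·E° = 7×(+0.72) − 5×(+1.48) = -2.360.
E° = -2.360 / 2 = -1.180 V.

-1.180 V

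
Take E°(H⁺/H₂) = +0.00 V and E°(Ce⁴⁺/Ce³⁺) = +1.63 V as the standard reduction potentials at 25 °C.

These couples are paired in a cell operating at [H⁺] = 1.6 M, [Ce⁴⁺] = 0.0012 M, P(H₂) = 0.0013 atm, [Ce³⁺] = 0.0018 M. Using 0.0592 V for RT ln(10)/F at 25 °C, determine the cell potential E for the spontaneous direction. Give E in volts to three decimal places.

+1.522 V

Ce⁴⁺/Ce³⁺ is the cathode (higher E°), H⁺/H₂ the anode: E°cell = +1.63 − (+0.00) = +1.63 V, n = 2.
Overall: 2 Ce⁴⁺(aq) + H₂(g) → 2 Ce³⁺(aq) + 2 H⁺(aq)
Q = [Ce³⁺]^2·[H⁺]^2 / ([Ce⁴⁺]^2·P(H₂)); log Q = 3.646.
E = E° − (0.0592/n) log Q = +1.63 − (0.0592/2)(3.646) = +1.522 V.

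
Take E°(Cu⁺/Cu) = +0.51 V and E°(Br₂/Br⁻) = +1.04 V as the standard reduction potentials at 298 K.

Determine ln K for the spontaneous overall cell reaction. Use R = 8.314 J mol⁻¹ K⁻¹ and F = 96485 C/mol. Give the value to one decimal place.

41.3

Cathode: Br₂/Br⁻; anode: Cu⁺/Cu. E°cell = (+1.04) − (+0.51) = +0.53 V, with n = 2.
ΔG° = −nFE° = −RT ln K, so ln K = nFE°/(RT) = (2)(96485)(+0.53) / ((8.314)(298)) = 41.280.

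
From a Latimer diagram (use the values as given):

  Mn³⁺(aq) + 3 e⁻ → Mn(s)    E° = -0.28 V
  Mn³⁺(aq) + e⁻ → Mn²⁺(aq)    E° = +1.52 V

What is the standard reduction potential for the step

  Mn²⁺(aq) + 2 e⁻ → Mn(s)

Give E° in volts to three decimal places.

-1.180 V

Sequential free energies add, so n₃E°₃ = n₁E°₁ + n₂E°₂.
With n₃ = 3, and the known step contributing 1×(+1.52) V, the unknown satisfies 2·E° = 3×(-0.28) − 1×(+1.52) = -2.360.
E° = -2.360 / 2 = -1.180 V.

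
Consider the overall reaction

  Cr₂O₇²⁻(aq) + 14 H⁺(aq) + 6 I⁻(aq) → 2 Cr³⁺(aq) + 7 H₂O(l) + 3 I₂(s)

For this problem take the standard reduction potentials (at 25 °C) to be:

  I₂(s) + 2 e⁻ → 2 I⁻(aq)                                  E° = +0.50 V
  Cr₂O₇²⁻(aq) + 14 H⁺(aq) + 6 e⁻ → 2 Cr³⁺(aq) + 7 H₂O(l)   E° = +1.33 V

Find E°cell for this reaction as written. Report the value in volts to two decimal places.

The Cr₂O₇²⁻/Cr³⁺ couple has the higher reduction potential, so it is the cathode; I₂/I⁻ is oxidised at the anode.
E°cell = E°(cathode) − E°(anode) = (+1.33) − (+0.50) = +0.83 V.

+0.83 V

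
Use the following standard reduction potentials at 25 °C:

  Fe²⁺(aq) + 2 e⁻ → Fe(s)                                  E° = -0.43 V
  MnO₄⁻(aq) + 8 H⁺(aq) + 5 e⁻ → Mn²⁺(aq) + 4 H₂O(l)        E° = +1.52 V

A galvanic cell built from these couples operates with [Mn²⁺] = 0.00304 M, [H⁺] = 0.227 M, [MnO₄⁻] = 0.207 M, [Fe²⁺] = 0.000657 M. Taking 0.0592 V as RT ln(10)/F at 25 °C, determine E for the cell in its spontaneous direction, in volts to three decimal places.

MnO₄⁻/Mn²⁺ is the cathode (higher E°), Fe²⁺/Fe the anode: E°cell = +1.52 − (-0.43) = +1.95 V, n = 10.
Overall: 2 MnO₄⁻(aq) + 16 H⁺(aq) + 5 Fe(s) → 2 Mn²⁺(aq) + 8 H₂O(l) + 5 Fe²⁺(aq)
Q = [Mn²⁺]^2·[Fe²⁺]^5 / ([MnO₄⁻]^2·[H⁺]^16); log Q = -9.275.
E = E° − (0.0592/n) log Q = +1.95 − (0.0592/10)(-9.275) = +2.005 V.

+2.005 V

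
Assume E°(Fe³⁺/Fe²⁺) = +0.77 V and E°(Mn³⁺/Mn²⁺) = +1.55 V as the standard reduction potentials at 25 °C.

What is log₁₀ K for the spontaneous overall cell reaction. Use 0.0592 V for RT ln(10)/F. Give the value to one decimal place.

13.2

Cathode: Mn³⁺/Mn²⁺; anode: Fe³⁺/Fe²⁺. E°cell = +0.78 V, n = 1.
log K = nE°cell / 0.0592 = (1)(+0.78) / 0.0592 = 13.2.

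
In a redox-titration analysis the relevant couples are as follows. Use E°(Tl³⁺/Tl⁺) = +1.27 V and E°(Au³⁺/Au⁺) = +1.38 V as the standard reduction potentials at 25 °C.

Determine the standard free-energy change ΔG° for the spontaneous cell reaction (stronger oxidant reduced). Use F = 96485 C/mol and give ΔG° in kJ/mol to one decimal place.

-21.2 kJ/mol

Au³⁺/Au⁺ (E° = +1.38 V) is the cathode; Tl³⁺/Tl⁺ (E° = +1.27 V) is the anode, so E°cell = +0.11 V.
Balancing electrons gives n = 2 (lcm of 2 and 2).
ΔG° = −nFE° = −(2)(96485)(+0.11) = -21,227 J = -21.2 kJ/mol.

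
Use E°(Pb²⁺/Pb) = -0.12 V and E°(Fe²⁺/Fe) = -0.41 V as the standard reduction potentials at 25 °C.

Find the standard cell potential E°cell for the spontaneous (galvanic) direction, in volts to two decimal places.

The Pb²⁺/Pb couple has the higher reduction potential, so it is the cathode; Fe²⁺/Fe is oxidised at the anode.
E°cell = E°(cathode) − E°(anode) = (-0.12) − (-0.41) = +0.29 V.
Since E°cell > 0, the reaction is spontaneous under standard conditions.

+0.29 V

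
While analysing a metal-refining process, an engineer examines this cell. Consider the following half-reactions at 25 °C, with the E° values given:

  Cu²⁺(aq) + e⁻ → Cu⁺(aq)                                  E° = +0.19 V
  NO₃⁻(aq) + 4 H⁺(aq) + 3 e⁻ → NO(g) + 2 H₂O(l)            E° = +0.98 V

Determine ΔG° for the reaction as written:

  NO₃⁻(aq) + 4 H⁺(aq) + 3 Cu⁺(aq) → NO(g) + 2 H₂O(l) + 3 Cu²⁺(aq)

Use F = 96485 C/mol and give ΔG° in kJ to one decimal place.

As written, NO₃⁻/NO is reduced (cathode) and Cu²⁺/Cu⁺ is oxidised (anode), so E°cell = (+0.98) − (+0.19) = +0.79 V.
Balancing electrons gives n = 3.
ΔG° = −nFE° = −(3)(96485)(+0.79) = -228,669 J = -228.7 kJ.

-228.7 kJ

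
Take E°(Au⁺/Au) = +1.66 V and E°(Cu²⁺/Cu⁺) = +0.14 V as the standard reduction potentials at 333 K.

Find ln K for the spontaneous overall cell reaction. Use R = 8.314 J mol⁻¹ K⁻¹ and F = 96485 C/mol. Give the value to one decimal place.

Cathode: Au⁺/Au; anode: Cu²⁺/Cu⁺. E°cell = (+1.66) − (+0.14) = +1.52 V, with n = 1.
ΔG° = −nFE° = −RT ln K, so ln K = nFE°/(RT) = (1)(96485)(+1.52) / ((8.314)(333)) = 52.972.

53.0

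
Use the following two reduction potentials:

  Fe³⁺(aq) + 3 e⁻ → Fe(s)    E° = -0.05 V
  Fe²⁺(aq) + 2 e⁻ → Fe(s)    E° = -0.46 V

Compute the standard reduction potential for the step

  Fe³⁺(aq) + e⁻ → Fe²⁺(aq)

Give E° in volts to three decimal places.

Sequential free energies add, so n₃E°₃ = n₁E°₁ + n₂E°₂.
With n₃ = 3, and the known step contributing 2×(-0.46) V, the unknown satisfies 1·E° = 3×(-0.05) − 2×(-0.46) = +0.770.
E° = +0.770 / 1 = +0.770 V.

+0.770 V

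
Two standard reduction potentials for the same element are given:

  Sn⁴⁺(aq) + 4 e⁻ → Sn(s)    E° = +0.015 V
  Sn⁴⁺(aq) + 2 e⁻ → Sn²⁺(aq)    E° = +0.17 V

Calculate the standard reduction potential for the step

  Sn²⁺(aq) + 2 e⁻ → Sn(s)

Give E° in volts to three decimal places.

Sequential free energies add, so n₃E°₃ = n₁E°₁ + n₂E°₂.
With n₃ = 4, and the known step contributing 2×(+0.17) V, the unknown satisfies 2·E° = 4×(+0.015) − 2×(+0.17) = -0.280.
E° = -0.280 / 2 = -0.140 V.

-0.140 V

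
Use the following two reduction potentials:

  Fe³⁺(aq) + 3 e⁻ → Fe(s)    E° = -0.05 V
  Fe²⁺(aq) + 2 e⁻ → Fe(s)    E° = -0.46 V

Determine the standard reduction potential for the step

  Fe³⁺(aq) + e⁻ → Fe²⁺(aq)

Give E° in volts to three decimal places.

Sequential free energies add, so n₃E°₃ = n₁E°₁ + n₂E°₂.
With n₃ = 3, and the known step contributing 2×(-0.46) V, the unknown satisfies 1·E° = 3×(-0.05) − 2×(-0.46) = +0.770.
E° = +0.770 / 1 = +0.770 V.

+0.770 V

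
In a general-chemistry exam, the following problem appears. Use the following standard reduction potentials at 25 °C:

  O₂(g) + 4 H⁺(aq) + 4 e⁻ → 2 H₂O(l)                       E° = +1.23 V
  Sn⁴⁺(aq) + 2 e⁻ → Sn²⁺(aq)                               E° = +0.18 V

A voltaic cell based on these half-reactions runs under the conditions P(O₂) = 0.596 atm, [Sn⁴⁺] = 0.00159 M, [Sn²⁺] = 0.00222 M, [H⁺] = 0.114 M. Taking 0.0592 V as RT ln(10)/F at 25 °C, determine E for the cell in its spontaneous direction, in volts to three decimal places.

+0.995 V

O₂/H₂O is the cathode (higher E°), Sn⁴⁺/Sn²⁺ the anode: E°cell = +1.23 − (+0.18) = +1.05 V, n = 4.
Overall: O₂(g) + 4 H⁺(aq) + 2 Sn²⁺(aq) → 2 H₂O(l) + 2 Sn⁴⁺(aq)
Q = [Sn⁴⁺]^2 / (P(O₂)·[H⁺]^4·[Sn²⁺]^2); log Q = 3.707.
E = E° − (0.0592/n) log Q = +1.05 − (0.0592/4)(3.707) = +0.995 V.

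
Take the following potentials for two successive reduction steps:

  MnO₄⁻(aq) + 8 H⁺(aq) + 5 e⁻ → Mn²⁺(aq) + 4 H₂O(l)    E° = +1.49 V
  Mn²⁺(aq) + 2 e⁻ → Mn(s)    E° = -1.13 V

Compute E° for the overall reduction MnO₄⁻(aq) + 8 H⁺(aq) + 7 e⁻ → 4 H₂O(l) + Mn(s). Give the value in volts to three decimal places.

+0.741 V

Since ΔG° = −nFE° is additive over sequential reductions, n₃E°₃ = n₁E°₁ + n₂E°₂.
E°₃ = (5×+1.49 + 2×-1.13) / 7 = (+5.190) / 7 = +0.741 V.
E° values themselves are not directly additive — weighting by electron count is essential.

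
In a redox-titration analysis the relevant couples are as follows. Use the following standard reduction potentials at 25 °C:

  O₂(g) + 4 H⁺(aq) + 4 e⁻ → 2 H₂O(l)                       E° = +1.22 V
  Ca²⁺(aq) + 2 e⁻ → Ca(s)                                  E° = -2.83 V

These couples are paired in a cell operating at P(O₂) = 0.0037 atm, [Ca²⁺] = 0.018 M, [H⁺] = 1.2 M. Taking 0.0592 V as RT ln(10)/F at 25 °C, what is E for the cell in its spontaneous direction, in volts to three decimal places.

+4.070 V

O₂/H₂O is the cathode (higher E°), Ca²⁺/Ca the anode: E°cell = +1.22 − (-2.83) = +4.05 V, n = 4.
Overall: O₂(g) + 4 H⁺(aq) + 2 Ca(s) → 2 H₂O(l) + 2 Ca²⁺(aq)
Q = [Ca²⁺]^2 / (P(O₂)·[H⁺]^4); log Q = -1.374.
E = E° − (0.0592/n) log Q = +4.05 − (0.0592/4)(-1.374) = +4.070 V.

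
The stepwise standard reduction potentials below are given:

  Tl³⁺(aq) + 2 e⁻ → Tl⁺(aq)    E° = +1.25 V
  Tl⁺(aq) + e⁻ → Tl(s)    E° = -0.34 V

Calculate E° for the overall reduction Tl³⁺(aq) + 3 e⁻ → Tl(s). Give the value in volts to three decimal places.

+0.720 V

Adding the free-energy changes (−nFE°) of the two steps gives −n₃FE°₃ = −n₁FE°₁ − n₂FE°₂.
E°₃ = (2×+1.25 + 1×-0.34) / 3 = (+2.160) / 3 = +0.720 V.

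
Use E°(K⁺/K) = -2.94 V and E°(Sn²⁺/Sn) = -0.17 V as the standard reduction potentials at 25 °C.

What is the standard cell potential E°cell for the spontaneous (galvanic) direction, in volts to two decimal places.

+2.77 V

The Sn²⁺/Sn couple has the higher reduction potential, so it is the cathode; K⁺/K is oxidised at the anode.
E°cell = E°(cathode) − E°(anode) = (-0.17) − (-2.94) = +2.77 V.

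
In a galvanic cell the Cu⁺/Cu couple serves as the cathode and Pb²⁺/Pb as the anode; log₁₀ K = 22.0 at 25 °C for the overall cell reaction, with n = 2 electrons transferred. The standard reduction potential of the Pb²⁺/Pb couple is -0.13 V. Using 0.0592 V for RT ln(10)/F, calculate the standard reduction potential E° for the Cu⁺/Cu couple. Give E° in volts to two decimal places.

E°cell = (0.0592/n)·log K = (0.0592/2)(22.0) = +0.651 V.
Since Cu⁺/Cu is the cathode and Pb²⁺/Pb the anode, E°cell = E°(Cu⁺/Cu) − E°(Pb²⁺/Pb).
So E°(Cu⁺/Cu) = E°cell + E°(Pb²⁺/Pb) = +0.651 + (-0.13) = +0.52 V.

+0.52 V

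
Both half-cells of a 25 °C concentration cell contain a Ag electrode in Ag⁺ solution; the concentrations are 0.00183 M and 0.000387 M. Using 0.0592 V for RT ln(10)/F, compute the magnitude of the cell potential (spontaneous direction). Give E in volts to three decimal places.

+0.040 V

For a concentration cell E°cell = 0. The 0.00183 M side is the cathode (reduction is favoured where [Ag⁺] is higher).
With n = 1, E = −(0.0592/1) log([Ag⁺]ₐₙ/[Ag⁺]꜀ₐₜ) = −(0.0592/1) log(0.000387/0.00183) = −(0.0592/1)(-0.675) = +0.040 V.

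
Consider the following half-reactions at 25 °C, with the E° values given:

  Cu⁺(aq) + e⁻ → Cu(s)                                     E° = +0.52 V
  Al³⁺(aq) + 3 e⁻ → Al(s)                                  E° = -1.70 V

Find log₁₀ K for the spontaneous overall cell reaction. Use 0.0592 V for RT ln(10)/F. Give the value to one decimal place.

Cathode: Cu⁺/Cu; anode: Al³⁺/Al. E°cell = +2.22 V, n = 3.
log K = nE°cell / 0.0592 = (3)(+2.22) / 0.0592 = 112.5.

112.5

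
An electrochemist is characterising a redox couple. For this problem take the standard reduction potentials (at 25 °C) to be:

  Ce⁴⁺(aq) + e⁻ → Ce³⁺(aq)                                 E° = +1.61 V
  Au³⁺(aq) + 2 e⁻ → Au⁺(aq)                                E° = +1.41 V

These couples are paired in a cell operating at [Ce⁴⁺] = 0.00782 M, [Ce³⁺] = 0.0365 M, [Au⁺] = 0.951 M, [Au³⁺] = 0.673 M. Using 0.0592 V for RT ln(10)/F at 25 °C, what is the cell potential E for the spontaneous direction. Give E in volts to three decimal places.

Ce⁴⁺/Ce³⁺ is the cathode (higher E°), Au³⁺/Au⁺ the anode: E°cell = +1.61 − (+1.41) = +0.20 V, n = 2.
Overall: 2 Ce⁴⁺(aq) + Au⁺(aq) → 2 Ce³⁺(aq) + Au³⁺(aq)
Q = [Ce³⁺]^2·[Au³⁺] / ([Ce⁴⁺]^2·[Au⁺]); log Q = 1.188.
E = E° − (0.0592/n) log Q = +0.20 − (0.0592/2)(1.188) = +0.165 V.

+0.165 V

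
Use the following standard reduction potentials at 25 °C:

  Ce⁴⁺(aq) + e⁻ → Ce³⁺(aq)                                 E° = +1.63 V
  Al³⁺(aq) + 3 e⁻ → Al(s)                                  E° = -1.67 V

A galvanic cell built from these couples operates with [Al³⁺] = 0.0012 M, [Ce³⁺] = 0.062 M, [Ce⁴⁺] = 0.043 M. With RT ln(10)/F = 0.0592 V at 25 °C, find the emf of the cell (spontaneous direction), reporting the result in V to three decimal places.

+3.348 V

Ce⁴⁺/Ce³⁺ is the cathode (higher E°), Al³⁺/Al the anode: E°cell = +1.63 − (-1.67) = +3.30 V, n = 3.
Overall: 3 Ce⁴⁺(aq) + Al(s) → 3 Ce³⁺(aq) + Al³⁺(aq)
Q = [Ce³⁺]^3·[Al³⁺] / ([Ce⁴⁺]^3); log Q = -2.444.
E = E° − (0.0592/n) log Q = +3.30 − (0.0592/3)(-2.444) = +3.348 V.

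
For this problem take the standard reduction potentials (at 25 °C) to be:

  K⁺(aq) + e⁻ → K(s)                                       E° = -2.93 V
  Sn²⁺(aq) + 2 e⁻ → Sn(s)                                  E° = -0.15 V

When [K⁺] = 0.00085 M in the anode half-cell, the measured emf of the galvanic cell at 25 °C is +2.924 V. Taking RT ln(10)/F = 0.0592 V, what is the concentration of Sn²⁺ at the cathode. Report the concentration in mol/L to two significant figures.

Sn²⁺/Sn is the cathode, K⁺/K the anode: E°cell = +2.78 V, n = 2.
Overall reaction: Sn²⁺(aq) + 2 K(s) → Sn(s) + 2 K⁺(aq); Q = [K⁺]^2/[Sn²⁺]^1.
From E = E° − (0.0592/n) log Q: log Q = (E° − E)·n/0.0592 = (+2.78 − (+2.924))·2/0.0592 = -4.8649.
So 1·log[Sn²⁺] = 2·log(0.00085) − log Q = -6.1412 − (-4.8649) = -1.2763; [Sn²⁺] = 10^(-1.2763) ≈ 0.053 M.

0.053 M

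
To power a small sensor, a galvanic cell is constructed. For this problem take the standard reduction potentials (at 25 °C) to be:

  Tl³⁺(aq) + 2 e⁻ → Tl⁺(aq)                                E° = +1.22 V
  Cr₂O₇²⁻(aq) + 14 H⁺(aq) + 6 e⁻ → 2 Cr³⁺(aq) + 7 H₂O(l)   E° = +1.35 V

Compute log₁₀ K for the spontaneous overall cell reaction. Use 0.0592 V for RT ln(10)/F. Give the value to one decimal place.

Cathode: Cr₂O₇²⁻/Cr³⁺; anode: Tl³⁺/Tl⁺. E°cell = +0.13 V, n = 6.
log K = nE°cell / 0.0592 = (6)(+0.13) / 0.0592 = 13.2.

13.2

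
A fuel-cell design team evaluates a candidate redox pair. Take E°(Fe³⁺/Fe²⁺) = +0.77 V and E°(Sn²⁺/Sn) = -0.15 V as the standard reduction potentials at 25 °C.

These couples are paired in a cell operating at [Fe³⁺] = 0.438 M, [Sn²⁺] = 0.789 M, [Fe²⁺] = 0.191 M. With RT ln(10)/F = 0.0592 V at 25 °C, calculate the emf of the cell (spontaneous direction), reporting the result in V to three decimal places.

Fe³⁺/Fe²⁺ is the cathode (higher E°), Sn²⁺/Sn the anode: E°cell = +0.77 − (-0.15) = +0.92 V, n = 2.
Overall: 2 Fe³⁺(aq) + Sn(s) → 2 Fe²⁺(aq) + Sn²⁺(aq)
Q = [Fe²⁺]^2·[Sn²⁺] / ([Fe³⁺]^2); log Q = -0.824.
E = E° − (0.0592/n) log Q = +0.92 − (0.0592/2)(-0.824) = +0.944 V.

+0.944 V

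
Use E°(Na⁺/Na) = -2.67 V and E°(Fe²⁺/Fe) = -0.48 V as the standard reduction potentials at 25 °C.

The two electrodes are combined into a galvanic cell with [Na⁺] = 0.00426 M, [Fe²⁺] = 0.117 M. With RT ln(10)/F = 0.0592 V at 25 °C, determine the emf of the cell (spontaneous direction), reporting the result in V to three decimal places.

+2.303 V

Fe²⁺/Fe is the cathode (higher E°), Na⁺/Na the anode: E°cell = -0.48 − (-2.67) = +2.19 V, n = 2.
Overall: Fe²⁺(aq) + 2 Na(s) → Fe(s) + 2 Na⁺(aq)
Q = [Na⁺]^2 / ([Fe²⁺]); log Q = -3.809.
E = E° − (0.0592/n) log Q = +2.19 − (0.0592/2)(-3.809) = +2.303 V.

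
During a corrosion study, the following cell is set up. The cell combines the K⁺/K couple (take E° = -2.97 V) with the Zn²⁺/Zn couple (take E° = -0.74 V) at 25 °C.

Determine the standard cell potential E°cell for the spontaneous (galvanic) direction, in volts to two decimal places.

The Zn²⁺/Zn couple has the higher reduction potential, so it is the cathode; K⁺/K is oxidised at the anode.
E°cell = E°(cathode) − E°(anode) = (-0.74) − (-2.97) = +2.23 V.
Since E°cell > 0, the reaction is spontaneous under standard conditions.

+2.23 V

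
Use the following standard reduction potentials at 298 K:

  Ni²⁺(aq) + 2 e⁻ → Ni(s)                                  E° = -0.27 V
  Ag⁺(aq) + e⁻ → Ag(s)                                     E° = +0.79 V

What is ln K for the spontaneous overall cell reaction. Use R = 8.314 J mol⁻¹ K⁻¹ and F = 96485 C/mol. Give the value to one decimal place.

82.6

Cathode: Ag⁺/Ag; anode: Ni²⁺/Ni. E°cell = (+0.79) − (-0.27) = +1.06 V, with n = 2.
ΔG° = −nFE° = −RT ln K, so ln K = nFE°/(RT) = (2)(96485)(+1.06) / ((8.314)(298)) = 82.560.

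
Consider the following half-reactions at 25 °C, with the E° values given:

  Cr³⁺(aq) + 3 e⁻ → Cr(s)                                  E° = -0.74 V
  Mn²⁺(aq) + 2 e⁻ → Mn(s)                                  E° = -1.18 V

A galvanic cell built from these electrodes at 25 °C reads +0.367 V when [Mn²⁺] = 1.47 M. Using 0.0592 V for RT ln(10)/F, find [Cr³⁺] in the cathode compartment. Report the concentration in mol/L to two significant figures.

0.00036 M

Cr³⁺/Cr is the cathode, Mn²⁺/Mn the anode: E°cell = +0.44 V, n = 6.
Overall reaction: 2 Cr³⁺(aq) + 3 Mn(s) → 2 Cr(s) + 3 Mn²⁺(aq); Q = [Mn²⁺]^3/[Cr³⁺]^2.
From E = E° − (0.0592/n) log Q: log Q = (E° − E)·n/0.0592 = (+0.44 − (+0.367))·6/0.0592 = 7.3986.
So 2·log[Cr³⁺] = 3·log(1.47) − log Q = 0.5020 − (7.3986) = -6.8966; log[Cr³⁺] = -6.8966 / 2 = -3.4483; [Cr³⁺] = 10^(-3.4483) ≈ 0.00036 M.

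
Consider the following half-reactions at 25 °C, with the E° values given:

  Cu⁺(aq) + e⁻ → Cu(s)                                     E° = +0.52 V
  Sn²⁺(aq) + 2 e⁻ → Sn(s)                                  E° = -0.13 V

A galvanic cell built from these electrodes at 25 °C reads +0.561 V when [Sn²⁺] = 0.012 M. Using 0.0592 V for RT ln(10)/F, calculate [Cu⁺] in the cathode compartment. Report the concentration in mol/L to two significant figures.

Cu⁺/Cu is the cathode, Sn²⁺/Sn the anode: E°cell = +0.65 V, n = 2.
Overall reaction: 2 Cu⁺(aq) + Sn(s) → 2 Cu(s) + Sn²⁺(aq); Q = [Sn²⁺]^1/[Cu⁺]^2.
From E = E° − (0.0592/n) log Q: log Q = (E° − E)·n/0.0592 = (+0.65 − (+0.561))·2/0.0592 = 3.0068.
So 2·log[Cu⁺] = 1·log(0.012) − log Q = -1.9208 − (3.0068) = -4.9276; log[Cu⁺] = -4.9276 / 2 = -2.4638; [Cu⁺] = 10^(-2.4638) ≈ 0.0034 M.

0.0034 M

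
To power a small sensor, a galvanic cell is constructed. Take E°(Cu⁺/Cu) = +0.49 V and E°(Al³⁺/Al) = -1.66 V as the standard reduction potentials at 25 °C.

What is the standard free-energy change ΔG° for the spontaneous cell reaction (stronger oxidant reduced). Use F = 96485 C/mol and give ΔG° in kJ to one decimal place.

Cu⁺/Cu (E° = +0.49 V) is the cathode; Al³⁺/Al (E° = -1.66 V) is the anode, so E°cell = +2.15 V.
Balancing electrons gives n = 3 (lcm of 1 and 3).
ΔG° = −nFE° = −(3)(96485)(+2.15) = -622,328 J = -622.3 kJ.

-622.3 kJ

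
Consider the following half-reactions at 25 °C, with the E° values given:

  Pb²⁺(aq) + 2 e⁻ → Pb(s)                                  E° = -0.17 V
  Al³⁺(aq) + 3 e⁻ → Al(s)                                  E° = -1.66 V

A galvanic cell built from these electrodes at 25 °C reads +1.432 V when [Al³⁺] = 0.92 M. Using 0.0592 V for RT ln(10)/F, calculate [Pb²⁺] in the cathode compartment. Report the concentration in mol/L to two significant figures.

Pb²⁺/Pb is the cathode, Al³⁺/Al the anode: E°cell = +1.49 V, n = 6.
Overall reaction: 3 Pb²⁺(aq) + 2 Al(s) → 3 Pb(s) + 2 Al³⁺(aq); Q = [Al³⁺]^2/[Pb²⁺]^3.
From E = E° − (0.0592/n) log Q: log Q = (E° − E)·n/0.0592 = (+1.49 − (+1.432))·6/0.0592 = 5.8784.
So 3·log[Pb²⁺] = 2·log(0.92) − log Q = -0.0724 − (5.8784) = -5.9508; log[Pb²⁺] = -5.9508 / 3 = -1.9836; [Pb²⁺] = 10^(-1.9836) ≈ 0.010 M.

0.010 M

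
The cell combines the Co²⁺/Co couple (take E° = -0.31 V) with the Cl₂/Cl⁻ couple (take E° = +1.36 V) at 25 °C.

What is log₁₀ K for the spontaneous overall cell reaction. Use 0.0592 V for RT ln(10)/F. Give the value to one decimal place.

Cathode: Cl₂/Cl⁻; anode: Co²⁺/Co. E°cell = +1.67 V, n = 2.
log K = nE°cell / 0.0592 = (2)(+1.67) / 0.0592 = 56.4.

56.4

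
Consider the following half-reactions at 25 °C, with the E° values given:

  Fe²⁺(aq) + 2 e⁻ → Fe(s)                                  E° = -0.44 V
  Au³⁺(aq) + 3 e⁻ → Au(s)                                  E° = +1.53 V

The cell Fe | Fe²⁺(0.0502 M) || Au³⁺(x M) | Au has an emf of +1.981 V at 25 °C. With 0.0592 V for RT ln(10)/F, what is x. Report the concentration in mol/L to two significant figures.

Au³⁺/Au is the cathode, Fe²⁺/Fe the anode: E°cell = +1.97 V, n = 6.
Overall reaction: 2 Au³⁺(aq) + 3 Fe(s) → 2 Au(s) + 3 Fe²⁺(aq); Q = [Fe²⁺]^3/[Au³⁺]^2.
From E = E° − (0.0592/n) log Q: log Q = (E° − E)·n/0.0592 = (+1.97 − (+1.981))·6/0.0592 = -1.1149.
So 2·log[Au³⁺] = 3·log(0.0502) − log Q = -3.8979 − (-1.1149) = -2.7830; log[Au³⁺] = -2.7830 / 2 = -1.3915; [Au³⁺] = 10^(-1.3915) ≈ 0.041 M.

0.041 M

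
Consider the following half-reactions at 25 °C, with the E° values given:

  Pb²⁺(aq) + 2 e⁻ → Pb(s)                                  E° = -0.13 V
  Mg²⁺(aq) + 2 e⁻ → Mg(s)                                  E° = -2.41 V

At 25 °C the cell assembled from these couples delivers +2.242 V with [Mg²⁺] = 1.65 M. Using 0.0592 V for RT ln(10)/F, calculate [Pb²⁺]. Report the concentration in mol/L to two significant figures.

0.086 M

Pb²⁺/Pb is the cathode, Mg²⁺/Mg the anode: E°cell = +2.28 V, n = 2.
Overall reaction: Pb²⁺(aq) + Mg(s) → Pb(s) + Mg²⁺(aq); Q = [Mg²⁺]^1/[Pb²⁺]^1.
From E = E° − (0.0592/n) log Q: log Q = (E° − E)·n/0.0592 = (+2.28 − (+2.242))·2/0.0592 = 1.2838.
So 1·log[Pb²⁺] = 1·log(1.65) − log Q = 0.2175 − (1.2838) = -1.0663; [Pb²⁺] = 10^(-1.0663) ≈ 0.086 M.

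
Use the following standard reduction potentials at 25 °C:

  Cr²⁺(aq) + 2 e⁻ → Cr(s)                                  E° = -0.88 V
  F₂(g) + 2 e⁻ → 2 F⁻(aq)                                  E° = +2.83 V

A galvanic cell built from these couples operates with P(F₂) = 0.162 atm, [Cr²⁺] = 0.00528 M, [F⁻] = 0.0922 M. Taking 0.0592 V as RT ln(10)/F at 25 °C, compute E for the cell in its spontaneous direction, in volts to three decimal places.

+3.815 V

F₂/F⁻ is the cathode (higher E°), Cr²⁺/Cr the anode: E°cell = +2.83 − (-0.88) = +3.71 V, n = 2.
Overall: F₂(g) + Cr(s) → 2 F⁻(aq) + Cr²⁺(aq)
Q = [F⁻]^2·[Cr²⁺] / (P(F₂)); log Q = -3.557.
E = E° − (0.0592/n) log Q = +3.71 − (0.0592/2)(-3.557) = +3.815 V.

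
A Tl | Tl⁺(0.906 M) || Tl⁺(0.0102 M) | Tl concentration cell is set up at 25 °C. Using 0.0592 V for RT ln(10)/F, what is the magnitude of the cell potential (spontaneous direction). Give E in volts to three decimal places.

+0.115 V

For a concentration cell E°cell = 0. The 0.906 M side is the cathode (reduction is favoured where [Tl⁺] is higher).
With n = 1, E = −(0.0592/1) log([Tl⁺]ₐₙ/[Tl⁺]꜀ₐₜ) = −(0.0592/1) log(0.0102/0.906) = −(0.0592/1)(-1.949) = +0.115 V.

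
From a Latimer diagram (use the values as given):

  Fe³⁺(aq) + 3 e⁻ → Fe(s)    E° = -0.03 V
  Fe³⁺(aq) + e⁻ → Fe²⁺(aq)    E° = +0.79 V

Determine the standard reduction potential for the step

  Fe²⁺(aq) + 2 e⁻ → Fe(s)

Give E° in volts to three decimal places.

Sequential free energies add, so n₃E°₃ = n₁E°₁ + n₂E°₂.
With n₃ = 3, and the known step contributing 1×(+0.79) V, the unknown satisfies 2·E° = 3×(-0.03) − 1×(+0.79) = -0.880.
E° = -0.880 / 2 = -0.440 V.

-0.440 V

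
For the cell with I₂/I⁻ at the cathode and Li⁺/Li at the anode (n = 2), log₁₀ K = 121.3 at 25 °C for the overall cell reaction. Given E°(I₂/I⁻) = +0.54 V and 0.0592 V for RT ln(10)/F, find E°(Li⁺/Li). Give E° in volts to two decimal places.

E°cell = (0.0592/n)·log K = (0.0592/2)(121.3) = +3.590 V.
Since I₂/I⁻ is the cathode and Li⁺/Li the anode, E°cell = E°(I₂/I⁻) − E°(Li⁺/Li).
So E°(Li⁺/Li) = E°(I₂/I⁻) − E°cell = (+0.54) − (+3.590) = -3.05 V.

-3.05 V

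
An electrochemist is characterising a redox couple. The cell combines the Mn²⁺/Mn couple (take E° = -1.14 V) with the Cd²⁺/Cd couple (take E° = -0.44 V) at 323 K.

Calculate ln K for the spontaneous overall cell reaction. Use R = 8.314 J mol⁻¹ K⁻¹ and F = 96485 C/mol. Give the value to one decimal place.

Cathode: Cd²⁺/Cd; anode: Mn²⁺/Mn. E°cell = (-0.44) − (-1.14) = +0.70 V, with n = 2.
ΔG° = −nFE° = −RT ln K, so ln K = nFE°/(RT) = (2)(96485)(+0.70) / ((8.314)(323)) = 50.301.

50.3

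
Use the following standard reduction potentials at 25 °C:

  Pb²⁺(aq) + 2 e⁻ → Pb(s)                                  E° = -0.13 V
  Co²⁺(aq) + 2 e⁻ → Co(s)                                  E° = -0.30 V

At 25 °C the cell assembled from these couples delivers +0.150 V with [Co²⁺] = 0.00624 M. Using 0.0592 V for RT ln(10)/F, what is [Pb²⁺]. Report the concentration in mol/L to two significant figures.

0.0013 M

Pb²⁺/Pb is the cathode, Co²⁺/Co the anode: E°cell = +0.17 V, n = 2.
Overall reaction: Pb²⁺(aq) + Co(s) → Pb(s) + Co²⁺(aq); Q = [Co²⁺]^1/[Pb²⁺]^1.
From E = E° − (0.0592/n) log Q: log Q = (E° − E)·n/0.0592 = (+0.17 − (+0.150))·2/0.0592 = 0.6757.
So 1·log[Pb²⁺] = 1·log(0.00624) − log Q = -2.2048 − (0.6757) = -2.8805; [Pb²⁺] = 10^(-2.8805) ≈ 0.0013 M.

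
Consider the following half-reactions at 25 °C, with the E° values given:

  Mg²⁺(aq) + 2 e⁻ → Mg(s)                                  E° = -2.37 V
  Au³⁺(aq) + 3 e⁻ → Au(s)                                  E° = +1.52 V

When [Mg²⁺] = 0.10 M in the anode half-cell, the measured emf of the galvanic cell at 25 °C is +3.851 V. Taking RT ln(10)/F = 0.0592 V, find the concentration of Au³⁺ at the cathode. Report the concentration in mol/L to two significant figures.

0.00033 M

Au³⁺/Au is the cathode, Mg²⁺/Mg the anode: E°cell = +3.89 V, n = 6.
Overall reaction: 2 Au³⁺(aq) + 3 Mg(s) → 2 Au(s) + 3 Mg²⁺(aq); Q = [Mg²⁺]^3/[Au³⁺]^2.
From E = E° − (0.0592/n) log Q: log Q = (E° − E)·n/0.0592 = (+3.89 − (+3.851))·6/0.0592 = 3.9527.
So 2·log[Au³⁺] = 3·log(0.1) − log Q = -3.0000 − (3.9527) = -6.9527; log[Au³⁺] = -6.9527 / 2 = -3.4764; [Au³⁺] = 10^(-3.4764) ≈ 0.00033 M.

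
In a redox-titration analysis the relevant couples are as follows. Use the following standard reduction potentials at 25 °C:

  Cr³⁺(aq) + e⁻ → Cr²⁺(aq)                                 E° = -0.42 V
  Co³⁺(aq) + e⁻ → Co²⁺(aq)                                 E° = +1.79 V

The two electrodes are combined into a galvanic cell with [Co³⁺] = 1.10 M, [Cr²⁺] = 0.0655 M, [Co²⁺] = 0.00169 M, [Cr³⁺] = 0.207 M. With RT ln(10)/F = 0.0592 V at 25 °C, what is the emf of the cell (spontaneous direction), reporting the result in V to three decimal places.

Co³⁺/Co²⁺ is the cathode (higher E°), Cr³⁺/Cr²⁺ the anode: E°cell = +1.79 − (-0.42) = +2.21 V, n = 1.
Overall: Co³⁺(aq) + Cr²⁺(aq) → Co²⁺(aq) + Cr³⁺(aq)
Q = [Co²⁺]·[Cr³⁺] / ([Co³⁺]·[Cr²⁺]); log Q = -2.314.
E = E° − (0.0592/n) log Q = +2.21 − (0.0592/1)(-2.314) = +2.347 V.

+2.347 V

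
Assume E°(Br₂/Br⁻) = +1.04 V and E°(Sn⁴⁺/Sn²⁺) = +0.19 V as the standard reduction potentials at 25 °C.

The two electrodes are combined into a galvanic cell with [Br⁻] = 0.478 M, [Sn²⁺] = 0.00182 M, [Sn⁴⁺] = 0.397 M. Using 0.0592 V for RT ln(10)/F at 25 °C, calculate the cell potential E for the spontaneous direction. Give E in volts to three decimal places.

+0.800 V

Br₂/Br⁻ is the cathode (higher E°), Sn⁴⁺/Sn²⁺ the anode: E°cell = +1.04 − (+0.19) = +0.85 V, n = 2.
Overall: Br₂(l) + Sn²⁺(aq) → 2 Br⁻(aq) + Sn⁴⁺(aq)
Q = [Br⁻]^2·[Sn⁴⁺] / ([Sn²⁺]); log Q = 1.698.
E = E° − (0.0592/n) log Q = +0.85 − (0.0592/2)(1.698) = +0.800 V.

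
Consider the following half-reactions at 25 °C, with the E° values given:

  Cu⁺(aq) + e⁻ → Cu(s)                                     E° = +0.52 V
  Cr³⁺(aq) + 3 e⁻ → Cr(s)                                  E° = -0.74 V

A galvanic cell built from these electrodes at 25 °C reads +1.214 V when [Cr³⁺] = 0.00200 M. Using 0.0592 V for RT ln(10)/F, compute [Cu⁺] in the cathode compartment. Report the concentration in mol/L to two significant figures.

0.021 M

Cu⁺/Cu is the cathode, Cr³⁺/Cr the anode: E°cell = +1.26 V, n = 3.
Overall reaction: 3 Cu⁺(aq) + Cr(s) → 3 Cu(s) + Cr³⁺(aq); Q = [Cr³⁺]^1/[Cu⁺]^3.
From E = E° − (0.0592/n) log Q: log Q = (E° − E)·n/0.0592 = (+1.26 − (+1.214))·3/0.0592 = 2.3311.
So 3·log[Cu⁺] = 1·log(0.002) − log Q = -2.6990 − (2.3311) = -5.0301; log[Cu⁺] = -5.0301 / 3 = -1.6767; [Cu⁺] = 10^(-1.6767) ≈ 0.021 M.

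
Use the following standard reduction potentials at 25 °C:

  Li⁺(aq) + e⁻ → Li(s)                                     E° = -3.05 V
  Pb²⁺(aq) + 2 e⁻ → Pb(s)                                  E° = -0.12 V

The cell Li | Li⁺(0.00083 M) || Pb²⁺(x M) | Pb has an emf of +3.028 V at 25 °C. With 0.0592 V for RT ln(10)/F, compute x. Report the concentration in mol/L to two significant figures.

Pb²⁺/Pb is the cathode, Li⁺/Li the anode: E°cell = +2.93 V, n = 2.
Overall reaction: Pb²⁺(aq) + 2 Li(s) → Pb(s) + 2 Li⁺(aq); Q = [Li⁺]^2/[Pb²⁺]^1.
From E = E° − (0.0592/n) log Q: log Q = (E° − E)·n/0.0592 = (+2.93 − (+3.028))·2/0.0592 = -3.3108.
So 1·log[Pb²⁺] = 2·log(0.00083) − log Q = -6.1618 − (-3.3108) = -2.8510; [Pb²⁺] = 10^(-2.8510) ≈ 0.0014 M.

0.0014 M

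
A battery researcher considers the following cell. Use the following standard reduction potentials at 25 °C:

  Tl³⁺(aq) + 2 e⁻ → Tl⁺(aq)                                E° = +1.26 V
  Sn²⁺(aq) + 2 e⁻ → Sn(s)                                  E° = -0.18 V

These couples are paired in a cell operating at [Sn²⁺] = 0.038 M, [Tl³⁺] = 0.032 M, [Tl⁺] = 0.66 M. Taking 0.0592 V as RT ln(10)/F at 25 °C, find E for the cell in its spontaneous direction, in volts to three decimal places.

+1.443 V

Tl³⁺/Tl⁺ is the cathode (higher E°), Sn²⁺/Sn the anode: E°cell = +1.26 − (-0.18) = +1.44 V, n = 2.
Overall: Tl³⁺(aq) + Sn(s) → Tl⁺(aq) + Sn²⁺(aq)
Q = [Tl⁺]·[Sn²⁺] / ([Tl³⁺]); log Q = -0.106.
E = E° − (0.0592/n) log Q = +1.44 − (0.0592/2)(-0.106) = +1.443 V.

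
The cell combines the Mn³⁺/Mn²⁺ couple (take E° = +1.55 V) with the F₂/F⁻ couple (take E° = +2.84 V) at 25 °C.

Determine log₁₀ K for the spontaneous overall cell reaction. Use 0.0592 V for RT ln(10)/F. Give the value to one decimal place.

Cathode: F₂/F⁻; anode: Mn³⁺/Mn²⁺. E°cell = +1.29 V, n = 2.
log K = nE°cell / 0.0592 = (2)(+1.29) / 0.0592 = 43.6.

43.6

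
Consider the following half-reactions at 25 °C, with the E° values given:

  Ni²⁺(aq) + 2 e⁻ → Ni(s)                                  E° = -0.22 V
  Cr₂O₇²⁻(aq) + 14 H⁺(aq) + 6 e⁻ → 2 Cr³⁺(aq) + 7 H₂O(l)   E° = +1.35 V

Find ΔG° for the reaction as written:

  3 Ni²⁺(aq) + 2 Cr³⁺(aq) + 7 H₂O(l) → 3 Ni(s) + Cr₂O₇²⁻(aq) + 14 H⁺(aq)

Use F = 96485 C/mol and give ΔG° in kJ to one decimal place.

As written, Ni²⁺/Ni is reduced (cathode) and Cr₂O₇²⁻/Cr³⁺ is oxidised (anode), so E°cell = (-0.22) − (+1.35) = -1.57 V.
Balancing electrons gives n = 6.
ΔG° = −nFE° = −(6)(96485)(-1.57) = 908,889 J = +908.9 kJ.

+908.9 kJ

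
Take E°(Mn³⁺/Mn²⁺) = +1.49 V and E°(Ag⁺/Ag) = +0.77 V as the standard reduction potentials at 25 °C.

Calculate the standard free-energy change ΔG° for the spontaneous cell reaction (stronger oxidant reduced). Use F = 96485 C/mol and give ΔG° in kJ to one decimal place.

-69.5 kJ

Mn³⁺/Mn²⁺ (E° = +1.49 V) is the cathode; Ag⁺/Ag (E° = +0.77 V) is the anode, so E°cell = +0.72 V.
Balancing electrons gives n = 1 (lcm of 1 and 1).
ΔG° = −nFE° = −(1)(96485)(+0.72) = -69,469 J = -69.5 kJ.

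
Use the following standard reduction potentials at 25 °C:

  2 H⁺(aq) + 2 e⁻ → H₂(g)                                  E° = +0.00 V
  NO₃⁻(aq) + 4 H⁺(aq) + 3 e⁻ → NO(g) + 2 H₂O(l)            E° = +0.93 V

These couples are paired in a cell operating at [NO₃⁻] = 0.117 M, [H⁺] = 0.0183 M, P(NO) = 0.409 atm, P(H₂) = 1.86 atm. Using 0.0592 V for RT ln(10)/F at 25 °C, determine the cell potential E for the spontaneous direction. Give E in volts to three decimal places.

NO₃⁻/NO is the cathode (higher E°), H⁺/H₂ the anode: E°cell = +0.93 − (+0.00) = +0.93 V, n = 6.
Overall: 2 NO₃⁻(aq) + 2 H⁺(aq) + 3 H₂(g) → 2 NO(g) + 4 H₂O(l)
Q = P(NO)^2 / ([NO₃⁻]^2·[H⁺]^2·P(H₂)^3); log Q = 3.754.
E = E° − (0.0592/n) log Q = +0.93 − (0.0592/6)(3.754) = +0.893 V.

+0.893 V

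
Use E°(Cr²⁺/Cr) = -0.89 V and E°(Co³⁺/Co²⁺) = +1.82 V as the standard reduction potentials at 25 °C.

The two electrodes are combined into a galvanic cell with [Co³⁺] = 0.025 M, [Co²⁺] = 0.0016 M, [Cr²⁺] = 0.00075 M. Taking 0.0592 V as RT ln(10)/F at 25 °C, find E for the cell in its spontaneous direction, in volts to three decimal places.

Co³⁺/Co²⁺ is the cathode (higher E°), Cr²⁺/Cr the anode: E°cell = +1.82 − (-0.89) = +2.71 V, n = 2.
Overall: 2 Co³⁺(aq) + Cr(s) → 2 Co²⁺(aq) + Cr²⁺(aq)
Q = [Co²⁺]^2·[Cr²⁺] / ([Co³⁺]^2); log Q = -5.513.
E = E° − (0.0592/n) log Q = +2.71 − (0.0592/2)(-5.513) = +2.873 V.

+2.873 V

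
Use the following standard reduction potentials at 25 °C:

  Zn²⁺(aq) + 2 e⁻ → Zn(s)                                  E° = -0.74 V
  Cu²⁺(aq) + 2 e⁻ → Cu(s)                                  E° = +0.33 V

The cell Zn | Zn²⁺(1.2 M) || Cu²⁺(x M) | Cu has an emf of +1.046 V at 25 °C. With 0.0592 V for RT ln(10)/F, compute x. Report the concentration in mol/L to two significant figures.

0.19 M

Cu²⁺/Cu is the cathode, Zn²⁺/Zn the anode: E°cell = +1.07 V, n = 2.
Overall reaction: Cu²⁺(aq) + Zn(s) → Cu(s) + Zn²⁺(aq); Q = [Zn²⁺]^1/[Cu²⁺]^1.
From E = E° − (0.0592/n) log Q: log Q = (E° − E)·n/0.0592 = (+1.07 − (+1.046))·2/0.0592 = 0.8108.
So 1·log[Cu²⁺] = 1·log(1.2) − log Q = 0.0792 − (0.8108) = -0.7316; [Cu²⁺] = 10^(-0.7316) ≈ 0.19 M.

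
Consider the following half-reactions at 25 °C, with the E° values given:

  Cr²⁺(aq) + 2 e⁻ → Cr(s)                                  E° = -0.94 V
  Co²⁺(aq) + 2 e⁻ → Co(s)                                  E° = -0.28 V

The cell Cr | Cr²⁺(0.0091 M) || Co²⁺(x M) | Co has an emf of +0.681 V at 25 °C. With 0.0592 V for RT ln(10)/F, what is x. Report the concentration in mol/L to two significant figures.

0.047 M

Co²⁺/Co is the cathode, Cr²⁺/Cr the anode: E°cell = +0.66 V, n = 2.
Overall reaction: Co²⁺(aq) + Cr(s) → Co(s) + Cr²⁺(aq); Q = [Cr²⁺]^1/[Co²⁺]^1.
From E = E° − (0.0592/n) log Q: log Q = (E° − E)·n/0.0592 = (+0.66 − (+0.681))·2/0.0592 = -0.7095.
So 1·log[Co²⁺] = 1·log(0.0091) − log Q = -2.0410 − (-0.7095) = -1.3315; [Co²⁺] = 10^(-1.3315) ≈ 0.047 M.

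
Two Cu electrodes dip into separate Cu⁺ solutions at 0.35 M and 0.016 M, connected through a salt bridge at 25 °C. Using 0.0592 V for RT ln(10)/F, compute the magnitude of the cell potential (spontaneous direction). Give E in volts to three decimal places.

For a concentration cell E°cell = 0. The 0.35 M side is the cathode (reduction is favoured where [Cu⁺] is higher).
With n = 1, E = −(0.0592/1) log([Cu⁺]ₐₙ/[Cu⁺]꜀ₐₜ) = −(0.0592/1) log(0.016/0.35) = −(0.0592/1)(-1.340) = +0.079 V.

+0.079 V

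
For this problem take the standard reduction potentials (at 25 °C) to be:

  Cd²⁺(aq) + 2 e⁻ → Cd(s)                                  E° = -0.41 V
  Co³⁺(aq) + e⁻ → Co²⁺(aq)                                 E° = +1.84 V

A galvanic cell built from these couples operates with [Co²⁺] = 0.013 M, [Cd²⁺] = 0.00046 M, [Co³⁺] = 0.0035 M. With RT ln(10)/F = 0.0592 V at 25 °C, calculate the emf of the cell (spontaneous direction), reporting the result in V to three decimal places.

Co³⁺/Co²⁺ is the cathode (higher E°), Cd²⁺/Cd the anode: E°cell = +1.84 − (-0.41) = +2.25 V, n = 2.
Overall: 2 Co³⁺(aq) + Cd(s) → 2 Co²⁺(aq) + Cd²⁺(aq)
Q = [Co²⁺]^2·[Cd²⁺] / ([Co³⁺]^2); log Q = -2.197.
E = E° − (0.0592/n) log Q = +2.25 − (0.0592/2)(-2.197) = +2.315 V.

+2.315 V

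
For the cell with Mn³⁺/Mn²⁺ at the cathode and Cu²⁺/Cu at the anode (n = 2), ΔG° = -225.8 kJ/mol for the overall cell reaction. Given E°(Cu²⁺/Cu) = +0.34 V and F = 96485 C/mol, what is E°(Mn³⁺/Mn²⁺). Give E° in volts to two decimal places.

E°cell = −ΔG°/(nF) = −(-225.8×10³)/((2)(96485)) = +1.170 V.
Since Mn³⁺/Mn²⁺ is the cathode and Cu²⁺/Cu the anode, E°cell = E°(Mn³⁺/Mn²⁺) − E°(Cu²⁺/Cu).
So E°(Mn³⁺/Mn²⁺) = E°cell + E°(Cu²⁺/Cu) = +1.170 + (+0.34) = +1.51 V.

+1.51 V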